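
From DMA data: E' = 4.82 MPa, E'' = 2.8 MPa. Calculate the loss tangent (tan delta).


tan delta = E'' / E'
= 2.8 / 4.82
= 0.5809

tan delta = 0.5809


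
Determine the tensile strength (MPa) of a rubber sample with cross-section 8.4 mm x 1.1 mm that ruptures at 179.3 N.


Area = width * thickness = 8.4 * 1.1 = 9.24 mm^2
TS = force / area = 179.3 / 9.24 = 19.4 MPa

19.4 MPa


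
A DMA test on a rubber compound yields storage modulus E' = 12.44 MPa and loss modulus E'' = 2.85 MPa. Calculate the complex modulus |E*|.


|E*| = sqrt(E'^2 + E''^2)
= sqrt(12.44^2 + 2.85^2)
= sqrt(154.7536 + 8.1225)
= 12.762 MPa

12.762 MPa


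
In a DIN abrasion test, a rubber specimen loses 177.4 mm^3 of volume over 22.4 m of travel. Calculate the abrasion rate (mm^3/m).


Rate = volume_loss / distance
= 177.4 / 22.4
= 7.92 mm^3/m

7.92 mm^3/m


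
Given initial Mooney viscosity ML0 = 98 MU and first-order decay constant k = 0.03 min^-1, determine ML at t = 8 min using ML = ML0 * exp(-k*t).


ML = ML0 * exp(-k * t)
ML = 98 * exp(-0.03 * 8)
ML = 98 * 0.7866
ML = 77.09 MU

77.09 MU


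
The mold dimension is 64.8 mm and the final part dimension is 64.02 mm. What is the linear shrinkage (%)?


Shrinkage = (mold - part) / mold * 100
= (64.8 - 64.02) / 64.8 * 100
= 0.78 / 64.8 * 100
= 1.2%

1.2%


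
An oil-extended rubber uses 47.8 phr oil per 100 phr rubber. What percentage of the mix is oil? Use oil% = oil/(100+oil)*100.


Oil % = oil / (100 + oil) * 100
= 47.8 / (100 + 47.8) * 100
= 47.8 / 147.8 * 100
= 32.34%

32.34%


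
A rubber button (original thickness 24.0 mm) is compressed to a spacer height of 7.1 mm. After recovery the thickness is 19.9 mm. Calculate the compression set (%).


CS = (t0 - recovered) / (t0 - ts) * 100
= (24.0 - 19.9) / (24.0 - 7.1) * 100
= 4.1 / 16.9 * 100
= 24.3%

24.3%


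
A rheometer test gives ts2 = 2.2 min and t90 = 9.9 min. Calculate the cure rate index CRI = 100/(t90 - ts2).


CRI = 100 / (t90 - ts2)
= 100 / (9.9 - 2.2)
= 100 / 7.7
= 12.99 min^-1

12.99 min^-1


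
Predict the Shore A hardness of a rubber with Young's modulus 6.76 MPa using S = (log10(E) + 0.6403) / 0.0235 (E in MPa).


log10(E) = 0.0235*S - 0.6403  =>  S = (log10(E) + 0.6403) / 0.0235
log10(6.76) = 0.829947
S = (0.829947 + 0.6403) / 0.0235 = 1.470247 / 0.0235
S = 62.6

Shore A = 62.6


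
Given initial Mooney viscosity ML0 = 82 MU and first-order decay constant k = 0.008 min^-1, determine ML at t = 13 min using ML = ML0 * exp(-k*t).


ML = ML0 * exp(-k * t)
ML = 82 * exp(-0.008 * 13)
ML = 82 * 0.9012
ML = 73.9 MU

73.9 MU


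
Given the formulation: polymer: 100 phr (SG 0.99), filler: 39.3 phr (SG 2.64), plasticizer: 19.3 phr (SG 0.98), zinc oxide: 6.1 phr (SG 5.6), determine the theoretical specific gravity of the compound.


Sum of weights = 164.7
Volume contributions:
  polymer: 100/0.99 = 101.0101
  filler: 39.3/2.64 = 14.8864
  plasticizer: 19.3/0.98 = 19.6939
  zinc oxide: 6.1/5.6 = 1.0893
Sum of volumes = 136.6796
SG = 164.7 / 136.6796 = 1.205

SG = 1.205


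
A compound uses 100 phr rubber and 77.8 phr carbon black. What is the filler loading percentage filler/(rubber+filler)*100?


Filler % = filler / (rubber + filler) * 100
= 77.8 / (100 + 77.8) * 100
= 77.8 / 177.8 * 100
= 43.76%

43.76%


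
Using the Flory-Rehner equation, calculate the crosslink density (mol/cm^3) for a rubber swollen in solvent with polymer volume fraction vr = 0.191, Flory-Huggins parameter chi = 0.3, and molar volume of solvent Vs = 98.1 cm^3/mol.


ln(1 - vr) = ln(1 - 0.191) = -0.2120
Numerator = -((-0.2120) + 0.191 + 0.3 * 0.191^2) = 0.0100
Denominator = 98.1 * (0.191^(1/3) - 0.191/2) = 47.1269
nu = 0.0100 / 47.1269 = 2.1245e-04 mol/cm^3

2.1245e-04 mol/cm^3


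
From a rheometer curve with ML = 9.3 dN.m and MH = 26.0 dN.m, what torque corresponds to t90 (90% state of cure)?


M90 = ML + 0.9 * (MH - ML)
M90 = 9.3 + 0.9 * (26.0 - 9.3)
M90 = 9.3 + 0.9 * 16.7
M90 = 24.33 dN.m

24.33 dN.m


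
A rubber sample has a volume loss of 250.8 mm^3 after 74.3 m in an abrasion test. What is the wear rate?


Rate = volume_loss / distance
= 250.8 / 74.3
= 3.376 mm^3/m

3.376 mm^3/m


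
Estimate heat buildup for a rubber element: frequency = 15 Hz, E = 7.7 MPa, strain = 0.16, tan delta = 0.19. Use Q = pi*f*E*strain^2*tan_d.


Q = pi * f * E * strain^2 * tan_d
= pi * 15 * 7.7 * 0.16^2 * 0.19
= pi * 15 * 7.7 * 0.0256 * 0.19
= 1.7649

Q = 1.7649


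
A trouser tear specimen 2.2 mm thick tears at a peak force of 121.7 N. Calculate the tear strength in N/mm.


Tear strength = force / thickness
= 121.7 / 2.2
= 55.32 N/mm

55.32 N/mm


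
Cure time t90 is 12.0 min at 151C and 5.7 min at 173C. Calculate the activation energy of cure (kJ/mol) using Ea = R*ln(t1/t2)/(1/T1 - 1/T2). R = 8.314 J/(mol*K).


T1 = 424.15 K, T2 = 446.15 K
1/T1 - 1/T2 = 1.1626e-04
ln(t1/t2) = ln(12.0/5.7) = 0.7444
Ea = 8.314 * 0.7444 / 1.1626e-04 = 53237.5040 J/mol
Ea = 53.24 kJ/mol

53.24 kJ/mol


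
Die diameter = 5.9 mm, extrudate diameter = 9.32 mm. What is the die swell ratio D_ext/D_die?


Die swell ratio = D_extrudate / D_die
= 9.32 / 5.9
= 1.58

Die swell = 1.58


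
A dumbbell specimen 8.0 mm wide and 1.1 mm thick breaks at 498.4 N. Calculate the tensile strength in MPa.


Area = width * thickness = 8.0 * 1.1 = 8.8 mm^2
TS = force / area = 498.4 / 8.8 = 56.64 MPa

56.64 MPa


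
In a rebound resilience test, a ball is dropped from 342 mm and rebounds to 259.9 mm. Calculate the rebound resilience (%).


Resilience = h_rebound / h_drop * 100
= 259.9 / 342 * 100
= 76.0%

76.0%


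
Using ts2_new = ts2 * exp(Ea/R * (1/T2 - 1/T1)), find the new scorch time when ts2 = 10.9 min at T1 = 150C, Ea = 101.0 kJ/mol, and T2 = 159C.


Convert temperatures: T1 = 150 + 273.15 = 423.15 K, T2 = 159 + 273.15 = 432.15 K
ts2_new = 10.9 * exp(101000 / 8.314 * (1/432.15 - 1/423.15))
1/T2 - 1/T1 = -4.9217e-05
ts2_new = 5.99 min

5.99 min


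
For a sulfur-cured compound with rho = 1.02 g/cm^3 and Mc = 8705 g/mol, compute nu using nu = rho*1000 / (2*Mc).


nu = rho * 1000 / (2 * Mc)
nu = 1.02 * 1000 / (2 * 8705)
nu = 1020.0 / 17410
nu = 0.0586 mol/L

0.0586 mol/L


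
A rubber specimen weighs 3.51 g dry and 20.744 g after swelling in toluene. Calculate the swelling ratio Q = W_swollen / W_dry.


Q = W_swollen / W_dry
Q = 20.744 / 3.51
Q = 5.91

Q = 5.91


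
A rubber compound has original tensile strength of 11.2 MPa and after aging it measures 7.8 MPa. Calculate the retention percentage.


Retention = aged / original * 100
= 7.8 / 11.2 * 100
= 69.6%

69.6%


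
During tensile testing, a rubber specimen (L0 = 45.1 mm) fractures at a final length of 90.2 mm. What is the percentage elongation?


Elongation = (Lf - L0) / L0 * 100
= (90.2 - 45.1) / 45.1 * 100
= 45.1 / 45.1 * 100
= 100.0%

100.0%


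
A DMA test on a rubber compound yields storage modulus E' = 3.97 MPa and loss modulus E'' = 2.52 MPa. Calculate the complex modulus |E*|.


|E*| = sqrt(E'^2 + E''^2)
= sqrt(3.97^2 + 2.52^2)
= sqrt(15.7609 + 6.3504)
= 4.702 MPa

4.702 MPa


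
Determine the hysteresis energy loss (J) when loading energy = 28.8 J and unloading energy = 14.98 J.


Hysteresis loss = loading - unloading
= 28.8 - 14.98
= 13.82 J

13.82 J


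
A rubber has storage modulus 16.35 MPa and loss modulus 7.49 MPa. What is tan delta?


tan delta = E'' / E'
= 7.49 / 16.35
= 0.4581

tan delta = 0.4581


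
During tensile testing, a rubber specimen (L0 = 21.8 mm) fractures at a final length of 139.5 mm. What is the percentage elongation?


Elongation = (Lf - L0) / L0 * 100
= (139.5 - 21.8) / 21.8 * 100
= 117.7 / 21.8 * 100
= 539.9%

539.9%


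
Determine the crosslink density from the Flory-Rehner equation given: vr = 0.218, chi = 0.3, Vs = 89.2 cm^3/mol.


ln(1 - vr) = ln(1 - 0.218) = -0.2459
Numerator = -((-0.2459) + 0.218 + 0.3 * 0.218^2) = 0.0136
Denominator = 89.2 * (0.218^(1/3) - 0.218/2) = 43.9619
nu = 0.0136 / 43.9619 = 3.1034e-04 mol/cm^3

3.1034e-04 mol/cm^3


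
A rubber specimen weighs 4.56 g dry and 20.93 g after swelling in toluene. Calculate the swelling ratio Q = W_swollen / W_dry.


Q = W_swollen / W_dry
Q = 20.93 / 4.56
Q = 4.59

Q = 4.59


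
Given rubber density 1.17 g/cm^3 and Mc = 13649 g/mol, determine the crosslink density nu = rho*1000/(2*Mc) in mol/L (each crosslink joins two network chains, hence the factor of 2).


nu = rho * 1000 / (2 * Mc)
nu = 1.17 * 1000 / (2 * 13649)
nu = 1170.0 / 27298
nu = 0.0429 mol/L

0.0429 mol/L


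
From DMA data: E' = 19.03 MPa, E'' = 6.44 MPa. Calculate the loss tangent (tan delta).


tan delta = E'' / E'
= 6.44 / 19.03
= 0.3384

tan delta = 0.3384


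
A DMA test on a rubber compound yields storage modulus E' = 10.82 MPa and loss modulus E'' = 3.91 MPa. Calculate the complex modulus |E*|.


|E*| = sqrt(E'^2 + E''^2)
= sqrt(10.82^2 + 3.91^2)
= sqrt(117.0724 + 15.2881)
= 11.505 MPa

11.505 MPa


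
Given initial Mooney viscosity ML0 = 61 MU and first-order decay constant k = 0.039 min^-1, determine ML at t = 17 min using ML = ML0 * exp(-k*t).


ML = ML0 * exp(-k * t)
ML = 61 * exp(-0.039 * 17)
ML = 61 * 0.5153
ML = 31.43 MU

31.43 MU


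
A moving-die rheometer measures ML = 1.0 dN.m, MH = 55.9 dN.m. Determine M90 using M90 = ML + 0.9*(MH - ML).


M90 = ML + 0.9 * (MH - ML)
M90 = 1.0 + 0.9 * (55.9 - 1.0)
M90 = 1.0 + 0.9 * 54.9
M90 = 50.41 dN.m

50.41 dN.m


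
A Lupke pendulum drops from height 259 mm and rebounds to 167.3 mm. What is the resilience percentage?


Resilience = h_rebound / h_drop * 100
= 167.3 / 259 * 100
= 64.6%

64.6%


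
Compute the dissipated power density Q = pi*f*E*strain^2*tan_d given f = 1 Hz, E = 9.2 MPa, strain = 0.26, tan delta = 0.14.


Q = pi * f * E * strain^2 * tan_d
= pi * 1 * 9.2 * 0.26^2 * 0.14
= pi * 1 * 9.2 * 0.0676 * 0.14
= 0.2735

Q = 0.2735


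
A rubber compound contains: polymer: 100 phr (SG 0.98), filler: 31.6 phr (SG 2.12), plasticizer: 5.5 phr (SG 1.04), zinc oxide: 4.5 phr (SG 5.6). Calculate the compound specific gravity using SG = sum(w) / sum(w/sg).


Sum of weights = 141.6
Volume contributions:
  polymer: 100/0.98 = 102.0408
  filler: 31.6/2.12 = 14.9057
  plasticizer: 5.5/1.04 = 5.2885
  zinc oxide: 4.5/5.6 = 0.8036
Sum of volumes = 123.0385
SG = 141.6 / 123.0385 = 1.151

SG = 1.151


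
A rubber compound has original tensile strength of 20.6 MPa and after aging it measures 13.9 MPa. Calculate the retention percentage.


Retention = aged / original * 100
= 13.9 / 20.6 * 100
= 67.5%

67.5%


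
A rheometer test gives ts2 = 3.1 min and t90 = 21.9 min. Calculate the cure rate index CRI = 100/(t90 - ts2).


CRI = 100 / (t90 - ts2)
= 100 / (21.9 - 3.1)
= 100 / 18.8
= 5.32 min^-1

5.32 min^-1


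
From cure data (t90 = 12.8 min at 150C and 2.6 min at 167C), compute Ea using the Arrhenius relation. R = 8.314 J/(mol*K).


T1 = 423.15 K, T2 = 440.15 K
1/T1 - 1/T2 = 9.1275e-05
ln(t1/t2) = ln(12.8/2.6) = 1.5939
Ea = 8.314 * 1.5939 / 9.1275e-05 = 145186.5583 J/mol
Ea = 145.19 kJ/mol

145.19 kJ/mol


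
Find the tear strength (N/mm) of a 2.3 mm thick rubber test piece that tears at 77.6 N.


Tear strength = force / thickness
= 77.6 / 2.3
= 33.74 N/mm

33.74 N/mm


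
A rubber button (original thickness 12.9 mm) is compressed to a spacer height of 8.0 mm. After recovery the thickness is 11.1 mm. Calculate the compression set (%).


CS = (t0 - recovered) / (t0 - ts) * 100
= (12.9 - 11.1) / (12.9 - 8.0) * 100
= 1.8 / 4.9 * 100
= 36.7%

36.7%


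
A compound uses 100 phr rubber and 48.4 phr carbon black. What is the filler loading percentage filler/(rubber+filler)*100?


Filler % = filler / (rubber + filler) * 100
= 48.4 / (100 + 48.4) * 100
= 48.4 / 148.4 * 100
= 32.61%

32.61%


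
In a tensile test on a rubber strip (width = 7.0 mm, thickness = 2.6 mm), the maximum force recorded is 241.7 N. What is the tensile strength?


Area = width * thickness = 7.0 * 2.6 = 18.2 mm^2
TS = force / area = 241.7 / 18.2 = 13.28 MPa

13.28 MPa


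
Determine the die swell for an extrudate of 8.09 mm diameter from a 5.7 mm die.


Die swell ratio = D_extrudate / D_die
= 8.09 / 5.7
= 1.419

Die swell = 1.419


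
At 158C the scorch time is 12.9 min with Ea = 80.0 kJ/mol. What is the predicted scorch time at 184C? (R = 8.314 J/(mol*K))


Convert temperatures: T1 = 158 + 273.15 = 431.15 K, T2 = 184 + 273.15 = 457.15 K
ts2_new = 12.9 * exp(80000 / 8.314 * (1/457.15 - 1/431.15))
1/T2 - 1/T1 = -1.3191e-04
ts2_new = 3.63 min

3.63 min


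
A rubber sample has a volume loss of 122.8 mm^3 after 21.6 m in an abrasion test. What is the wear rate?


Rate = volume_loss / distance
= 122.8 / 21.6
= 5.685 mm^3/m

5.685 mm^3/m


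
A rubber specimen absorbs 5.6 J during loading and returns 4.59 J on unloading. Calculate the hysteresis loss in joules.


Hysteresis loss = loading - unloading
= 5.6 - 4.59
= 1.01 J

1.01 J


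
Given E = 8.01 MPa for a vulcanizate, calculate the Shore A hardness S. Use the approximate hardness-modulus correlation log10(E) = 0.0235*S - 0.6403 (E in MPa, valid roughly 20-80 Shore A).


log10(E) = 0.0235*S - 0.6403  =>  S = (log10(E) + 0.6403) / 0.0235
log10(8.01) = 0.903633
S = (0.903633 + 0.6403) / 0.0235 = 1.543933 / 0.0235
S = 65.7

Shore A = 65.7


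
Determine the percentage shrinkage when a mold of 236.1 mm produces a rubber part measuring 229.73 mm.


Shrinkage = (mold - part) / mold * 100
= (236.1 - 229.73) / 236.1 * 100
= 6.37 / 236.1 * 100
= 2.7%

2.7%


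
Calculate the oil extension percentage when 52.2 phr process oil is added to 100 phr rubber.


Oil % = oil / (100 + oil) * 100
= 52.2 / (100 + 52.2) * 100
= 52.2 / 152.2 * 100
= 34.3%

34.3%


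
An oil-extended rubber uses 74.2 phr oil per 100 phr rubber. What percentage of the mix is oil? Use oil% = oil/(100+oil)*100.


Oil % = oil / (100 + oil) * 100
= 74.2 / (100 + 74.2) * 100
= 74.2 / 174.2 * 100
= 42.59%

42.59%


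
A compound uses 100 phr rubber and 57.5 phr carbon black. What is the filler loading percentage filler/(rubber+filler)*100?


Filler % = filler / (rubber + filler) * 100
= 57.5 / (100 + 57.5) * 100
= 57.5 / 157.5 * 100
= 36.51%

36.51%


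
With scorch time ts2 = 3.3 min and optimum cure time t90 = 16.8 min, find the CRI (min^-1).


CRI = 100 / (t90 - ts2)
= 100 / (16.8 - 3.3)
= 100 / 13.5
= 7.41 min^-1

7.41 min^-1


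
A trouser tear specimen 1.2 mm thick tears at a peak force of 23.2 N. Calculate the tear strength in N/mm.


Tear strength = force / thickness
= 23.2 / 1.2
= 19.33 N/mm

19.33 N/mm


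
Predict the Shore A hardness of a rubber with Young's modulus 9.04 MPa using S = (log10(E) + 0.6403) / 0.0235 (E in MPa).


log10(E) = 0.0235*S - 0.6403  =>  S = (log10(E) + 0.6403) / 0.0235
log10(9.04) = 0.956168
S = (0.956168 + 0.6403) / 0.0235 = 1.596468 / 0.0235
S = 67.9

Shore A = 67.9


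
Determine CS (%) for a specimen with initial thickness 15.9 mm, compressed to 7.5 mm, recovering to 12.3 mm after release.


CS = (t0 - recovered) / (t0 - ts) * 100
= (15.9 - 12.3) / (15.9 - 7.5) * 100
= 3.6 / 8.4 * 100
= 42.9%

42.9%


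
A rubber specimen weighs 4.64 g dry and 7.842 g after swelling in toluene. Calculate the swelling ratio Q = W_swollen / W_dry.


Q = W_swollen / W_dry
Q = 7.842 / 4.64
Q = 1.69

Q = 1.69


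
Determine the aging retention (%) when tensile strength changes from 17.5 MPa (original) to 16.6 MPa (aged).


Retention = aged / original * 100
= 16.6 / 17.5 * 100
= 94.9%

94.9%


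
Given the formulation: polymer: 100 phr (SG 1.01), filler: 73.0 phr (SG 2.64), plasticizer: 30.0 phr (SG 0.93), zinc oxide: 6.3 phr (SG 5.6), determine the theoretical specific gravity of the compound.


Sum of weights = 209.3
Volume contributions:
  polymer: 100/1.01 = 99.0099
  filler: 73.0/2.64 = 27.6515
  plasticizer: 30.0/0.93 = 32.2581
  zinc oxide: 6.3/5.6 = 1.1250
Sum of volumes = 160.0445
SG = 209.3 / 160.0445 = 1.308

SG = 1.308


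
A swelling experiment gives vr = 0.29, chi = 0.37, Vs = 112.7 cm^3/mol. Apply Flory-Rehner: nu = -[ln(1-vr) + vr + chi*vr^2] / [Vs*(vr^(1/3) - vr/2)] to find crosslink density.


ln(1 - vr) = ln(1 - 0.29) = -0.3425
Numerator = -((-0.3425) + 0.29 + 0.37 * 0.29^2) = 0.0214
Denominator = 112.7 * (0.29^(1/3) - 0.29/2) = 58.2558
nu = 0.0214 / 58.2558 = 3.6689e-04 mol/cm^3

3.6689e-04 mol/cm^3


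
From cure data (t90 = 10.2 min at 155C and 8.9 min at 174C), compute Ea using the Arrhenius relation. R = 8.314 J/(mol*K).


T1 = 428.15 K, T2 = 447.15 K
1/T1 - 1/T2 = 9.9244e-05
ln(t1/t2) = ln(10.2/8.9) = 0.1363
Ea = 8.314 * 0.1363 / 9.9244e-05 = 11421.3532 J/mol
Ea = 11.42 kJ/mol

11.42 kJ/mol


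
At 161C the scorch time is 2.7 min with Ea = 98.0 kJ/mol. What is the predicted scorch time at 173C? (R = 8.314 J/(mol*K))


Convert temperatures: T1 = 161 + 273.15 = 434.15 K, T2 = 173 + 273.15 = 446.15 K
ts2_new = 2.7 * exp(98000 / 8.314 * (1/446.15 - 1/434.15))
1/T2 - 1/T1 = -6.1953e-05
ts2_new = 1.3 min

1.3 min


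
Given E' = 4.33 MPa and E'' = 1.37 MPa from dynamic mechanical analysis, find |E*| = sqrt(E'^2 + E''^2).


|E*| = sqrt(E'^2 + E''^2)
= sqrt(4.33^2 + 1.37^2)
= sqrt(18.7489 + 1.8769)
= 4.542 MPa

4.542 MPa


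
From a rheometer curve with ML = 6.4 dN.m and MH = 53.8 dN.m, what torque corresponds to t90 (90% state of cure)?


M90 = ML + 0.9 * (MH - ML)
M90 = 6.4 + 0.9 * (53.8 - 6.4)
M90 = 6.4 + 0.9 * 47.4
M90 = 49.06 dN.m

49.06 dN.m


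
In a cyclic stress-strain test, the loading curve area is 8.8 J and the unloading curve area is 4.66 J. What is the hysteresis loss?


Hysteresis loss = loading - unloading
= 8.8 - 4.66
= 4.14 J

4.14 J


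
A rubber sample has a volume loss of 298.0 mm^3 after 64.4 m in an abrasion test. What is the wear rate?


Rate = volume_loss / distance
= 298.0 / 64.4
= 4.627 mm^3/m

4.627 mm^3/m


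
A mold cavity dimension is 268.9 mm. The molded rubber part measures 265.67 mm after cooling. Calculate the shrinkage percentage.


Shrinkage = (mold - part) / mold * 100
= (268.9 - 265.67) / 268.9 * 100
= 3.23 / 268.9 * 100
= 1.2%

1.2%


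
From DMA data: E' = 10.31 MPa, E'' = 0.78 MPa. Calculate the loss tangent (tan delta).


tan delta = E'' / E'
= 0.78 / 10.31
= 0.0757

tan delta = 0.0757


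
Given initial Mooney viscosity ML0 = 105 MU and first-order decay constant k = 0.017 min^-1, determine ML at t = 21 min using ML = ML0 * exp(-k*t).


ML = ML0 * exp(-k * t)
ML = 105 * exp(-0.017 * 21)
ML = 105 * 0.6998
ML = 73.48 MU

73.48 MU


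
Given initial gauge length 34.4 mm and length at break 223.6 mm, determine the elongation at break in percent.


Elongation = (Lf - L0) / L0 * 100
= (223.6 - 34.4) / 34.4 * 100
= 189.2 / 34.4 * 100
= 550.0%

550.0%


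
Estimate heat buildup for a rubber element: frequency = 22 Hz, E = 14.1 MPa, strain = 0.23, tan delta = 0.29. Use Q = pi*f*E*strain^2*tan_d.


Q = pi * f * E * strain^2 * tan_d
= pi * 22 * 14.1 * 0.23^2 * 0.29
= pi * 22 * 14.1 * 0.0529 * 0.29
= 14.9501

Q = 14.9501


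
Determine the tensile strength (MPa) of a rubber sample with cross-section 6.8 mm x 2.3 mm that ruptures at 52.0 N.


Area = width * thickness = 6.8 * 2.3 = 15.64 mm^2
TS = force / area = 52.0 / 15.64 = 3.32 MPa

3.32 MPa


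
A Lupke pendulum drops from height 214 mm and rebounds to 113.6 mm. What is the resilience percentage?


Resilience = h_rebound / h_drop * 100
= 113.6 / 214 * 100
= 53.1%

53.1%


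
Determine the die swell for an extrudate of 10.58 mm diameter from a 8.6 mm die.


Die swell ratio = D_extrudate / D_die
= 10.58 / 8.6
= 1.23

Die swell = 1.23


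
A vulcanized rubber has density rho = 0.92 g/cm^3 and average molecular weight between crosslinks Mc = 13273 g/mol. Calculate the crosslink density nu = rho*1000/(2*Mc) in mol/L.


nu = rho * 1000 / (2 * Mc)
nu = 0.92 * 1000 / (2 * 13273)
nu = 920.0 / 26546
nu = 0.0347 mol/L

0.0347 mol/L


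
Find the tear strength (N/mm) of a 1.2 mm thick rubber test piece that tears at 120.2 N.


Tear strength = force / thickness
= 120.2 / 1.2
= 100.17 N/mm

100.17 N/mm


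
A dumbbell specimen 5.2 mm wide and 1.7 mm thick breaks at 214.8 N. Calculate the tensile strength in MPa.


Area = width * thickness = 5.2 * 1.7 = 8.84 mm^2
TS = force / area = 214.8 / 8.84 = 24.3 MPa

24.3 MPa


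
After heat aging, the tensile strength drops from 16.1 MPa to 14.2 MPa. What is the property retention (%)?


Retention = aged / original * 100
= 14.2 / 16.1 * 100
= 88.2%

88.2%


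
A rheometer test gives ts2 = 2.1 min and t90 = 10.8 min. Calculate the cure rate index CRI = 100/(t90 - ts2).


CRI = 100 / (t90 - ts2)
= 100 / (10.8 - 2.1)
= 100 / 8.7
= 11.49 min^-1

11.49 min^-1


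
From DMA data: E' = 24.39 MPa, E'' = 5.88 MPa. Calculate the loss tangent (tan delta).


tan delta = E'' / E'
= 5.88 / 24.39
= 0.2411

tan delta = 0.2411


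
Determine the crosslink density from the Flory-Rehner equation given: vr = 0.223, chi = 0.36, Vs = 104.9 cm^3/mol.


ln(1 - vr) = ln(1 - 0.223) = -0.2523
Numerator = -((-0.2523) + 0.223 + 0.36 * 0.223^2) = 0.0114
Denominator = 104.9 * (0.223^(1/3) - 0.223/2) = 51.9163
nu = 0.0114 / 51.9163 = 2.1982e-04 mol/cm^3

2.1982e-04 mol/cm^3


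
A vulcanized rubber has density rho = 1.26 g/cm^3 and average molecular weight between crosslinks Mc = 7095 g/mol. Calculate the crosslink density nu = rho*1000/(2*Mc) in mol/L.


nu = rho * 1000 / (2 * Mc)
nu = 1.26 * 1000 / (2 * 7095)
nu = 1260.0 / 14190
nu = 0.0888 mol/L

0.0888 mol/L


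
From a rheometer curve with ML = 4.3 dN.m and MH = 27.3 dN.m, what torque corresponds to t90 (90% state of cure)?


M90 = ML + 0.9 * (MH - ML)
M90 = 4.3 + 0.9 * (27.3 - 4.3)
M90 = 4.3 + 0.9 * 23.0
M90 = 25.0 dN.m

25.0 dN.m


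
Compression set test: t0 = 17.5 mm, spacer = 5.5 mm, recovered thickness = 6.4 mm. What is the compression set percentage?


CS = (t0 - recovered) / (t0 - ts) * 100
= (17.5 - 6.4) / (17.5 - 5.5) * 100
= 11.1 / 12.0 * 100
= 92.5%

92.5%


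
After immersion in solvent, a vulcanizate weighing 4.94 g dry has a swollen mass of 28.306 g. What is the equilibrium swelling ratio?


Q = W_swollen / W_dry
Q = 28.306 / 4.94
Q = 5.73

Q = 5.73


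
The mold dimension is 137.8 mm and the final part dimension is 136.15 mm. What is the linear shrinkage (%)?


Shrinkage = (mold - part) / mold * 100
= (137.8 - 136.15) / 137.8 * 100
= 1.65 / 137.8 * 100
= 1.2%

1.2%


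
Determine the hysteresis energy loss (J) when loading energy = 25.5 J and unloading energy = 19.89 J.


Hysteresis loss = loading - unloading
= 25.5 - 19.89
= 5.61 J

5.61 J


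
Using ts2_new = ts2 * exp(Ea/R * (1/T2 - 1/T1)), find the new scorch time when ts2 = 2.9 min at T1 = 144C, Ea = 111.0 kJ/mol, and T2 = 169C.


Convert temperatures: T1 = 144 + 273.15 = 417.15 K, T2 = 169 + 273.15 = 442.15 K
ts2_new = 2.9 * exp(111000 / 8.314 * (1/442.15 - 1/417.15))
1/T2 - 1/T1 = -1.3554e-04
ts2_new = 0.47 min

0.47 min


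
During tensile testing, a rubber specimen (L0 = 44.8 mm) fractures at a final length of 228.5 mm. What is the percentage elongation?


Elongation = (Lf - L0) / L0 * 100
= (228.5 - 44.8) / 44.8 * 100
= 183.7 / 44.8 * 100
= 410.0%

410.0%


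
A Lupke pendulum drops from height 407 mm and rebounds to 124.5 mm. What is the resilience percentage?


Resilience = h_rebound / h_drop * 100
= 124.5 / 407 * 100
= 30.6%

30.6%


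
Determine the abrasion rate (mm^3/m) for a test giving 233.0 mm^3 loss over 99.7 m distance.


Rate = volume_loss / distance
= 233.0 / 99.7
= 2.337 mm^3/m

2.337 mm^3/m


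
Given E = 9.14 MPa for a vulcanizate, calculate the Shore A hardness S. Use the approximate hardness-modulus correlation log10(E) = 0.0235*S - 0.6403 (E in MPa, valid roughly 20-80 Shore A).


log10(E) = 0.0235*S - 0.6403  =>  S = (log10(E) + 0.6403) / 0.0235
log10(9.14) = 0.960946
S = (0.960946 + 0.6403) / 0.0235 = 1.601246 / 0.0235
S = 68.1

Shore A = 68.1


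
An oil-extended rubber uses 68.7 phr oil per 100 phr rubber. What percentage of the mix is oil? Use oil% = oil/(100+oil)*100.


Oil % = oil / (100 + oil) * 100
= 68.7 / (100 + 68.7) * 100
= 68.7 / 168.7 * 100
= 40.72%

40.72%


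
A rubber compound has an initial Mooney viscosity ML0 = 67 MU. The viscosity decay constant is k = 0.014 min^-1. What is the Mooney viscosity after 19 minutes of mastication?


ML = ML0 * exp(-k * t)
ML = 67 * exp(-0.014 * 19)
ML = 67 * 0.7664
ML = 51.35 MU

51.35 MU


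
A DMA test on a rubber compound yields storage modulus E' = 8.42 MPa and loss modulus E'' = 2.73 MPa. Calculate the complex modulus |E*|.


|E*| = sqrt(E'^2 + E''^2)
= sqrt(8.42^2 + 2.73^2)
= sqrt(70.8964 + 7.4529)
= 8.852 MPa

8.852 MPa


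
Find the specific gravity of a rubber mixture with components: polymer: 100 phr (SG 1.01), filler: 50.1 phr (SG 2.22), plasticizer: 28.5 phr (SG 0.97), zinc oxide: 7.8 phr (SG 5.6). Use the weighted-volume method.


Sum of weights = 186.4
Volume contributions:
  polymer: 100/1.01 = 99.0099
  filler: 50.1/2.22 = 22.5676
  plasticizer: 28.5/0.97 = 29.3814
  zinc oxide: 7.8/5.6 = 1.3929
Sum of volumes = 152.3518
SG = 186.4 / 152.3518 = 1.223

SG = 1.223


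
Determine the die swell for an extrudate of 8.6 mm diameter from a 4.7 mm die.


Die swell ratio = D_extrudate / D_die
= 8.6 / 4.7
= 1.83

Die swell = 1.83


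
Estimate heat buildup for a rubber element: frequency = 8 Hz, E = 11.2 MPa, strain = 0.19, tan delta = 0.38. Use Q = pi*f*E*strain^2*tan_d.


Q = pi * f * E * strain^2 * tan_d
= pi * 8 * 11.2 * 0.19^2 * 0.38
= pi * 8 * 11.2 * 0.0361 * 0.38
= 3.8614

Q = 3.8614


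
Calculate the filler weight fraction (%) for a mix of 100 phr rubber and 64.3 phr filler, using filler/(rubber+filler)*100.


Filler % = filler / (rubber + filler) * 100
= 64.3 / (100 + 64.3) * 100
= 64.3 / 164.3 * 100
= 39.14%

39.14%


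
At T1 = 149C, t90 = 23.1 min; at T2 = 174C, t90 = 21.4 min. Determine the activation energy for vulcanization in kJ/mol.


T1 = 422.15 K, T2 = 447.15 K
1/T1 - 1/T2 = 1.3244e-04
ln(t1/t2) = ln(23.1/21.4) = 0.0764
Ea = 8.314 * 0.0764 / 1.3244e-04 = 4798.6641 J/mol
Ea = 4.8 kJ/mol

4.8 kJ/mol


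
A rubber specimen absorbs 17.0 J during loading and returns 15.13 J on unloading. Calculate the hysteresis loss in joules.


Hysteresis loss = loading - unloading
= 17.0 - 15.13
= 1.87 J

1.87 J


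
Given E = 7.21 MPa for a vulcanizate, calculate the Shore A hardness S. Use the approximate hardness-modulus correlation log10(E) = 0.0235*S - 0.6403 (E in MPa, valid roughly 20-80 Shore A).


log10(E) = 0.0235*S - 0.6403  =>  S = (log10(E) + 0.6403) / 0.0235
log10(7.21) = 0.857935
S = (0.857935 + 0.6403) / 0.0235 = 1.498235 / 0.0235
S = 63.8

Shore A = 63.8


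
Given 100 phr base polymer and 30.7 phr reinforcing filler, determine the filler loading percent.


Filler % = filler / (rubber + filler) * 100
= 30.7 / (100 + 30.7) * 100
= 30.7 / 130.7 * 100
= 23.49%

23.49%


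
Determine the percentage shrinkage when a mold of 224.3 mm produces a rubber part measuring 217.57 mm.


Shrinkage = (mold - part) / mold * 100
= (224.3 - 217.57) / 224.3 * 100
= 6.73 / 224.3 * 100
= 3.0%

3.0%


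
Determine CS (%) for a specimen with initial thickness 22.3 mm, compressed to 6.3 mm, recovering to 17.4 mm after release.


CS = (t0 - recovered) / (t0 - ts) * 100
= (22.3 - 17.4) / (22.3 - 6.3) * 100
= 4.9 / 16.0 * 100
= 30.6%

30.6%


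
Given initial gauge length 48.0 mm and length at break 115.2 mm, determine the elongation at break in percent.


Elongation = (Lf - L0) / L0 * 100
= (115.2 - 48.0) / 48.0 * 100
= 67.2 / 48.0 * 100
= 140.0%

140.0%


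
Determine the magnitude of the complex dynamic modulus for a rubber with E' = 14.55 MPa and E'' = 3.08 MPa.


|E*| = sqrt(E'^2 + E''^2)
= sqrt(14.55^2 + 3.08^2)
= sqrt(211.7025 + 9.4864)
= 14.872 MPa

14.872 MPa


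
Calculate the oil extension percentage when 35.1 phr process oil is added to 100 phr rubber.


Oil % = oil / (100 + oil) * 100
= 35.1 / (100 + 35.1) * 100
= 35.1 / 135.1 * 100
= 25.98%

25.98%


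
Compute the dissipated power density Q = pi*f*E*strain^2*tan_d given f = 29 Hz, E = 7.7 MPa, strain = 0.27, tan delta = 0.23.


Q = pi * f * E * strain^2 * tan_d
= pi * 29 * 7.7 * 0.27^2 * 0.23
= pi * 29 * 7.7 * 0.0729 * 0.23
= 11.7623

Q = 11.7623


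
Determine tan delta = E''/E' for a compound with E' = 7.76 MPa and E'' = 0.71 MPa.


tan delta = E'' / E'
= 0.71 / 7.76
= 0.0915

tan delta = 0.0915


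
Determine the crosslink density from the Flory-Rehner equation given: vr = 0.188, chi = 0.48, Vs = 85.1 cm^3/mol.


ln(1 - vr) = ln(1 - 0.188) = -0.2083
Numerator = -((-0.2083) + 0.188 + 0.48 * 0.188^2) = 0.0033
Denominator = 85.1 * (0.188^(1/3) - 0.188/2) = 40.7514
nu = 0.0033 / 40.7514 = 8.0729e-05 mol/cm^3

8.0729e-05 mol/cm^3


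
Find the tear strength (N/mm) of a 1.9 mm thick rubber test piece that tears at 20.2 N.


Tear strength = force / thickness
= 20.2 / 1.9
= 10.63 N/mm

10.63 N/mm


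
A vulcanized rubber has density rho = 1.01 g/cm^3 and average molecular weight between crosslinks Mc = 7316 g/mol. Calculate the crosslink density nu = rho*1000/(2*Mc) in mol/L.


nu = rho * 1000 / (2 * Mc)
nu = 1.01 * 1000 / (2 * 7316)
nu = 1010.0 / 14632
nu = 0.0690 mol/L

0.0690 mol/L


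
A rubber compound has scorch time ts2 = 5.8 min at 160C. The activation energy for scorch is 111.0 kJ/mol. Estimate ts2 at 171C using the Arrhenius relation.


Convert temperatures: T1 = 160 + 273.15 = 433.15 K, T2 = 171 + 273.15 = 444.15 K
ts2_new = 5.8 * exp(111000 / 8.314 * (1/444.15 - 1/433.15))
1/T2 - 1/T1 = -5.7177e-05
ts2_new = 2.7 min

2.7 min


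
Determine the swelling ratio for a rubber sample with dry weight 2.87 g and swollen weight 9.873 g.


Q = W_swollen / W_dry
Q = 9.873 / 2.87
Q = 3.44

Q = 3.44


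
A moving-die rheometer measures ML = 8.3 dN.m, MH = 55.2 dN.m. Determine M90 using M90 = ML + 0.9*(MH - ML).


M90 = ML + 0.9 * (MH - ML)
M90 = 8.3 + 0.9 * (55.2 - 8.3)
M90 = 8.3 + 0.9 * 46.9
M90 = 50.51 dN.m

50.51 dN.m


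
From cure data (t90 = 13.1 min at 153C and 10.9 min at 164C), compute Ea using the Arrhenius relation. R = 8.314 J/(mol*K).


T1 = 426.15 K, T2 = 437.15 K
1/T1 - 1/T2 = 5.9047e-05
ln(t1/t2) = ln(13.1/10.9) = 0.1838
Ea = 8.314 * 0.1838 / 5.9047e-05 = 25886.4576 J/mol
Ea = 25.89 kJ/mol

25.89 kJ/mol


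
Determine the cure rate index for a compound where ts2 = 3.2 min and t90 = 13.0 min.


CRI = 100 / (t90 - ts2)
= 100 / (13.0 - 3.2)
= 100 / 9.8
= 10.2 min^-1

10.2 min^-1


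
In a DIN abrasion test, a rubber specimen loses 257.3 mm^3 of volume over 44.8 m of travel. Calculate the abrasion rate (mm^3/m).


Rate = volume_loss / distance
= 257.3 / 44.8
= 5.743 mm^3/m

5.743 mm^3/m


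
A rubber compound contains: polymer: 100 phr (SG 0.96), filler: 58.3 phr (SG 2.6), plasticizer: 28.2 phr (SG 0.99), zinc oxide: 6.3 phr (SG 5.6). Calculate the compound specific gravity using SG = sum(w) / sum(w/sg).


Sum of weights = 192.8
Volume contributions:
  polymer: 100/0.96 = 104.1667
  filler: 58.3/2.6 = 22.4231
  plasticizer: 28.2/0.99 = 28.4848
  zinc oxide: 6.3/5.6 = 1.1250
Sum of volumes = 156.1996
SG = 192.8 / 156.1996 = 1.234

SG = 1.234


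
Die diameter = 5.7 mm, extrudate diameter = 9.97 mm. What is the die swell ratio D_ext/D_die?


Die swell ratio = D_extrudate / D_die
= 9.97 / 5.7
= 1.749

Die swell = 1.749


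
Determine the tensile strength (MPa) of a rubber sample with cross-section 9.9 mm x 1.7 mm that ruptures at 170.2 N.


Area = width * thickness = 9.9 * 1.7 = 16.83 mm^2
TS = force / area = 170.2 / 16.83 = 10.11 MPa

10.11 MPa


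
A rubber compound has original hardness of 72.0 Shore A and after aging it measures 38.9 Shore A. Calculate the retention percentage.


Retention = aged / original * 100
= 38.9 / 72.0 * 100
= 54.0%

54.0%


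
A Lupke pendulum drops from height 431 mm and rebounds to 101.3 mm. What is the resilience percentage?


Resilience = h_rebound / h_drop * 100
= 101.3 / 431 * 100
= 23.5%

23.5%


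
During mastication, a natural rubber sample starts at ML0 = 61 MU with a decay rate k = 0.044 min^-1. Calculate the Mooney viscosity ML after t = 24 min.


ML = ML0 * exp(-k * t)
ML = 61 * exp(-0.044 * 24)
ML = 61 * 0.3478
ML = 21.22 MU

21.22 MU


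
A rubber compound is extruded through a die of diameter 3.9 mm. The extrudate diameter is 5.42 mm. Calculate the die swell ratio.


Die swell ratio = D_extrudate / D_die
= 5.42 / 3.9
= 1.39

Die swell = 1.39


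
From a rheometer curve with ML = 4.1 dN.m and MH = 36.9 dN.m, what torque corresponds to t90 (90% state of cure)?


M90 = ML + 0.9 * (MH - ML)
M90 = 4.1 + 0.9 * (36.9 - 4.1)
M90 = 4.1 + 0.9 * 32.8
M90 = 33.62 dN.m

33.62 dN.m


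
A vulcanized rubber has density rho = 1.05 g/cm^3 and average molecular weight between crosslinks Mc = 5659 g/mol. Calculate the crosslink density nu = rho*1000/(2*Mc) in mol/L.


nu = rho * 1000 / (2 * Mc)
nu = 1.05 * 1000 / (2 * 5659)
nu = 1050.0 / 11318
nu = 0.0928 mol/L

0.0928 mol/L


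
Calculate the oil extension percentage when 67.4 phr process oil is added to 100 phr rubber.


Oil % = oil / (100 + oil) * 100
= 67.4 / (100 + 67.4) * 100
= 67.4 / 167.4 * 100
= 40.26%

40.26%


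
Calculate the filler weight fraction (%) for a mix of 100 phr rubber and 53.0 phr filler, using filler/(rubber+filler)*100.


Filler % = filler / (rubber + filler) * 100
= 53.0 / (100 + 53.0) * 100
= 53.0 / 153.0 * 100
= 34.64%

34.64%


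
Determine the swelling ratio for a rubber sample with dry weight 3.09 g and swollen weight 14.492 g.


Q = W_swollen / W_dry
Q = 14.492 / 3.09
Q = 4.69

Q = 4.69


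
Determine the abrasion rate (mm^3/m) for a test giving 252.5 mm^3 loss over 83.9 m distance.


Rate = volume_loss / distance
= 252.5 / 83.9
= 3.01 mm^3/m

3.01 mm^3/m


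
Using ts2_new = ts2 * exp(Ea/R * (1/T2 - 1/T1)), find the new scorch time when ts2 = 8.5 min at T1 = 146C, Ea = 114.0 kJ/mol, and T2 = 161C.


Convert temperatures: T1 = 146 + 273.15 = 419.15 K, T2 = 161 + 273.15 = 434.15 K
ts2_new = 8.5 * exp(114000 / 8.314 * (1/434.15 - 1/419.15))
1/T2 - 1/T1 = -8.2429e-05
ts2_new = 2.75 min

2.75 min


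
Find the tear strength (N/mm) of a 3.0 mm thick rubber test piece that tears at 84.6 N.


Tear strength = force / thickness
= 84.6 / 3.0
= 28.2 N/mm

28.2 N/mm


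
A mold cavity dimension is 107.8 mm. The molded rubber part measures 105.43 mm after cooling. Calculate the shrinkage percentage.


Shrinkage = (mold - part) / mold * 100
= (107.8 - 105.43) / 107.8 * 100
= 2.37 / 107.8 * 100
= 2.2%

2.2%


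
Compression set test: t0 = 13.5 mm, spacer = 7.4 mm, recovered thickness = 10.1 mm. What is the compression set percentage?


CS = (t0 - recovered) / (t0 - ts) * 100
= (13.5 - 10.1) / (13.5 - 7.4) * 100
= 3.4 / 6.1 * 100
= 55.7%

55.7%


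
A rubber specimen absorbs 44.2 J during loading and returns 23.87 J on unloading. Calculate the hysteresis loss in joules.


Hysteresis loss = loading - unloading
= 44.2 - 23.87
= 20.33 J

20.33 J


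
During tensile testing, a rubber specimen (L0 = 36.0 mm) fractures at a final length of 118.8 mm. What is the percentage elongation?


Elongation = (Lf - L0) / L0 * 100
= (118.8 - 36.0) / 36.0 * 100
= 82.8 / 36.0 * 100
= 230.0%

230.0%


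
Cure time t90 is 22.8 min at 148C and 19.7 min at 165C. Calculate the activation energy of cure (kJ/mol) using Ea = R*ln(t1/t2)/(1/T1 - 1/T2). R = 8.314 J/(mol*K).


T1 = 421.15 K, T2 = 438.15 K
1/T1 - 1/T2 = 9.2128e-05
ln(t1/t2) = ln(22.8/19.7) = 0.1461
Ea = 8.314 * 0.1461 / 9.2128e-05 = 13188.5020 J/mol
Ea = 13.19 kJ/mol

13.19 kJ/mol


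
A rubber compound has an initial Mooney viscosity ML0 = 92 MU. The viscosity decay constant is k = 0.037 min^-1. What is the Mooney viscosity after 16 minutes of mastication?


ML = ML0 * exp(-k * t)
ML = 92 * exp(-0.037 * 16)
ML = 92 * 0.5532
ML = 50.9 MU

50.9 MU


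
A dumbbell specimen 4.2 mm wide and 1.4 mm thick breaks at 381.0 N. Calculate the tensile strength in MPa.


Area = width * thickness = 4.2 * 1.4 = 5.88 mm^2
TS = force / area = 381.0 / 5.88 = 64.8 MPa

64.8 MPa


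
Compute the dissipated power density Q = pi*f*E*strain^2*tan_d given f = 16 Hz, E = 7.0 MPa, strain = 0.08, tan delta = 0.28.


Q = pi * f * E * strain^2 * tan_d
= pi * 16 * 7.0 * 0.08^2 * 0.28
= pi * 16 * 7.0 * 0.0064 * 0.28
= 0.6305

Q = 0.6305


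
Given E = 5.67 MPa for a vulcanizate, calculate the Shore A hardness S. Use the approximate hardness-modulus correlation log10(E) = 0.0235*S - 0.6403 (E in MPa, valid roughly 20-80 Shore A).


log10(E) = 0.0235*S - 0.6403  =>  S = (log10(E) + 0.6403) / 0.0235
log10(5.67) = 0.753583
S = (0.753583 + 0.6403) / 0.0235 = 1.393883 / 0.0235
S = 59.3

Shore A = 59.3


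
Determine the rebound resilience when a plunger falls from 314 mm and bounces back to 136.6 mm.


Resilience = h_rebound / h_drop * 100
= 136.6 / 314 * 100
= 43.5%

43.5%


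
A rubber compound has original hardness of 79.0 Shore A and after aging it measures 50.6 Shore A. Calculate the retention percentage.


Retention = aged / original * 100
= 50.6 / 79.0 * 100
= 64.1%

64.1%


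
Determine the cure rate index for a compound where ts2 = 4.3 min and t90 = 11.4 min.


CRI = 100 / (t90 - ts2)
= 100 / (11.4 - 4.3)
= 100 / 7.1
= 14.08 min^-1

14.08 min^-1


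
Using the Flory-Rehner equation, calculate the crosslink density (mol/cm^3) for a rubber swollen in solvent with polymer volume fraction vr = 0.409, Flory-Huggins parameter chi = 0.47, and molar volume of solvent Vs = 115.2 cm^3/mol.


ln(1 - vr) = ln(1 - 0.409) = -0.5259
Numerator = -((-0.5259) + 0.409 + 0.47 * 0.409^2) = 0.0383
Denominator = 115.2 * (0.409^(1/3) - 0.409/2) = 61.9536
nu = 0.0383 / 61.9536 = 6.1848e-04 mol/cm^3

6.1848e-04 mol/cm^3


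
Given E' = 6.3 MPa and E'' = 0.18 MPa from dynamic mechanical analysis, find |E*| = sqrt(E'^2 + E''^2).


|E*| = sqrt(E'^2 + E''^2)
= sqrt(6.3^2 + 0.18^2)
= sqrt(39.6900 + 0.0324)
= 6.303 MPa

6.303 MPa


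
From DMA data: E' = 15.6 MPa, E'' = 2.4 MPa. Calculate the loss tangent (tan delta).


tan delta = E'' / E'
= 2.4 / 15.6
= 0.1538

tan delta = 0.1538


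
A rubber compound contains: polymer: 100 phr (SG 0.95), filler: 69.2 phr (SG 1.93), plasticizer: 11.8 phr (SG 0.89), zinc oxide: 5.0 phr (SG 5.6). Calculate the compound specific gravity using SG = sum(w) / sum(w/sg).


Sum of weights = 186.0
Volume contributions:
  polymer: 100/0.95 = 105.2632
  filler: 69.2/1.93 = 35.8549
  plasticizer: 11.8/0.89 = 13.2584
  zinc oxide: 5.0/5.6 = 0.8929
Sum of volumes = 155.2694
SG = 186.0 / 155.2694 = 1.198

SG = 1.198


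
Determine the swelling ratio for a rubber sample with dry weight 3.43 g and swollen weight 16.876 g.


Q = W_swollen / W_dry
Q = 16.876 / 3.43
Q = 4.92

Q = 4.92


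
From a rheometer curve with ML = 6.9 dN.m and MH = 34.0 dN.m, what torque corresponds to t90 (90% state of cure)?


M90 = ML + 0.9 * (MH - ML)
M90 = 6.9 + 0.9 * (34.0 - 6.9)
M90 = 6.9 + 0.9 * 27.1
M90 = 31.29 dN.m

31.29 dN.m


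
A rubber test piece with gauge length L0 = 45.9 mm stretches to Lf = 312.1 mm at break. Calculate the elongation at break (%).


Elongation = (Lf - L0) / L0 * 100
= (312.1 - 45.9) / 45.9 * 100
= 266.2 / 45.9 * 100
= 580.0%

580.0%


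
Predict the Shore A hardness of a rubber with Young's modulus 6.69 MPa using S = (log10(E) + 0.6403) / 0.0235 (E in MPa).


log10(E) = 0.0235*S - 0.6403  =>  S = (log10(E) + 0.6403) / 0.0235
log10(6.69) = 0.825426
S = (0.825426 + 0.6403) / 0.0235 = 1.465726 / 0.0235
S = 62.4

Shore A = 62.4


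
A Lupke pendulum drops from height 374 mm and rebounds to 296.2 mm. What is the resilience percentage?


Resilience = h_rebound / h_drop * 100
= 296.2 / 374 * 100
= 79.2%

79.2%
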